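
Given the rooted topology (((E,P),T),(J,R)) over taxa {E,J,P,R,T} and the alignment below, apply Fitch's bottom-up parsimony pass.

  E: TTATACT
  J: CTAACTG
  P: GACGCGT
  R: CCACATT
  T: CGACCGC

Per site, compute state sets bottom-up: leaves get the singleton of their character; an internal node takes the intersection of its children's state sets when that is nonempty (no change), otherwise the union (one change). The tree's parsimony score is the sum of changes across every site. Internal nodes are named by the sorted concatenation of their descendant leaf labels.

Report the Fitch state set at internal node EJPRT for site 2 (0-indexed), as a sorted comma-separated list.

A

site 0, node EP: E={T} ∪ P={G} → {G,T} (+1)
site 0, node EPT: EP={G,T} ∪ T={C} → {C,G,T} (+1)
site 0, node JR: J={C} ∩ R={C} → {C} (+0)
site 0, node EJPRT: EPT={C,G,T} ∩ JR={C} → {C} (+0)
site 1, node EP: E={T} ∪ P={A} → {A,T} (+1)
site 1, node EPT: EP={A,T} ∪ T={G} → {A,G,T} (+1)
site 1, node JR: J={T} ∪ R={C} → {C,T} (+1)
site 1, node EJPRT: EPT={A,G,T} ∩ JR={C,T} → {T} (+0)
site 2, node EP: E={A} ∪ P={C} → {A,C} (+1)
site 2, node EPT: EP={A,C} ∩ T={A} → {A} (+0)
site 2, node JR: J={A} ∩ R={A} → {A} (+0)
site 2, node EJPRT: EPT={A} ∩ JR={A} → {A} (+0)
site 3, node EP: E={T} ∪ P={G} → {G,T} (+1)
site 3, node EPT: EP={G,T} ∪ T={C} → {C,G,T} (+1)
site 3, node JR: J={A} ∪ R={C} → {A,C} (+1)
site 3, node EJPRT: EPT={C,G,T} ∩ JR={A,C} → {C} (+0)
site 4, node EP: E={A} ∪ P={C} → {A,C} (+1)
site 4, node EPT: EP={A,C} ∩ T={C} → {C} (+0)
site 4, node JR: J={C} ∪ R={A} → {A,C} (+1)
site 4, node EJPRT: EPT={C} ∩ JR={A,C} → {C} (+0)
site 5, node EP: E={C} ∪ P={G} → {C,G} (+1)
site 5, node EPT: EP={C,G} ∩ T={G} → {G} (+0)
site 5, node JR: J={T} ∩ R={T} → {T} (+0)
site 5, node EJPRT: EPT={G} ∪ JR={T} → {G,T} (+1)
site 6, node EP: E={T} ∩ P={T} → {T} (+0)
site 6, node EPT: EP={T} ∪ T={C} → {C,T} (+1)
site 6, node JR: J={G} ∪ R={T} → {G,T} (+1)
site 6, node EJPRT: EPT={C,T} ∩ JR={G,T} → {T} (+0)
per-site changes: [2, 3, 1, 3, 2, 2, 2]; total = 15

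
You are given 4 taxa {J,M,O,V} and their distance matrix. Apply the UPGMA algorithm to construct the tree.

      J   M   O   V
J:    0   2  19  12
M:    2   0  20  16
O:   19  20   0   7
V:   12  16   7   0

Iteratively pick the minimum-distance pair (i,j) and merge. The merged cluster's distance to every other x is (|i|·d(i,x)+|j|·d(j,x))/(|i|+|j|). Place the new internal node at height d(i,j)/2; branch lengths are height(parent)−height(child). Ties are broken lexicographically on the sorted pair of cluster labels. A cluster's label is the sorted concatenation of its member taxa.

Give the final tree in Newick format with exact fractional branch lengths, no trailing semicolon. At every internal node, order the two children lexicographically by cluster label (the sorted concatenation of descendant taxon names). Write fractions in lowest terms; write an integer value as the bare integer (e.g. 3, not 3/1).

((J:1,M:1):59/8,(O:7/2,V:7/2):39/8)

step 1: merge (J,M) at d=2; branch lengths J→1, M→1; new cluster JM
  updated: d(JM,O)=39/2, d(JM,V)=14
step 2: merge (O,V) at d=7; branch lengths O→7/2, V→7/2; new cluster OV
  updated: d(JM,OV)=67/4
step 3: merge (JM,OV) at d=67/4; branch lengths JM→59/8, OV→39/8; new cluster JMOV
final tree: ((J:1,M:1):59/8,(O:7/2,V:7/2):39/8)
total length: 85/4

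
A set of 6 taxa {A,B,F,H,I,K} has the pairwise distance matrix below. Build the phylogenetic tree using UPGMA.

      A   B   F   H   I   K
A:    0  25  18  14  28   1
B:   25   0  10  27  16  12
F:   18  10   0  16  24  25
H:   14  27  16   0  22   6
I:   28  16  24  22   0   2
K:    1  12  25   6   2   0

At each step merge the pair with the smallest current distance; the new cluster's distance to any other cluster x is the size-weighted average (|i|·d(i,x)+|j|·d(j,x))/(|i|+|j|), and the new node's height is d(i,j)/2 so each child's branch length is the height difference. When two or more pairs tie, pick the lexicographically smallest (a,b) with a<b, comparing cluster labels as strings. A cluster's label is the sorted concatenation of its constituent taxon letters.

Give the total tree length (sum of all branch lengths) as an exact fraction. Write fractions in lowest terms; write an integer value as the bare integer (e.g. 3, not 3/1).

step 1: merge (A,K) at d=1; branch lengths A→1/2, K→1/2; new cluster AK
  updated: d(AK,B)=37/2, d(AK,F)=43/2, d(AK,H)=10, d(AK,I)=15
step 2: merge (AK,H) at d=10; branch lengths AK→9/2, H→5; new cluster AHK
  updated: d(AHK,B)=64/3, d(AHK,F)=59/3, d(AHK,I)=52/3
step 3: merge (B,F) at d=10; branch lengths B→5, F→5; new cluster BF
  updated: d(AHK,BF)=41/2, d(BF,I)=20
step 4: merge (AHK,I) at d=52/3; branch lengths AHK→11/3, I→26/3; new cluster AHIK
  updated: d(AHIK,BF)=163/8
step 5: merge (AHIK,BF) at d=163/8; branch lengths AHIK→73/48, BF→83/16; new cluster ABFHIK
final tree: ((((A:1/2,K:1/2):9/2,H:5):11/3,I:26/3):73/48,(B:5,F:5):83/16)
total length: 949/24

949/24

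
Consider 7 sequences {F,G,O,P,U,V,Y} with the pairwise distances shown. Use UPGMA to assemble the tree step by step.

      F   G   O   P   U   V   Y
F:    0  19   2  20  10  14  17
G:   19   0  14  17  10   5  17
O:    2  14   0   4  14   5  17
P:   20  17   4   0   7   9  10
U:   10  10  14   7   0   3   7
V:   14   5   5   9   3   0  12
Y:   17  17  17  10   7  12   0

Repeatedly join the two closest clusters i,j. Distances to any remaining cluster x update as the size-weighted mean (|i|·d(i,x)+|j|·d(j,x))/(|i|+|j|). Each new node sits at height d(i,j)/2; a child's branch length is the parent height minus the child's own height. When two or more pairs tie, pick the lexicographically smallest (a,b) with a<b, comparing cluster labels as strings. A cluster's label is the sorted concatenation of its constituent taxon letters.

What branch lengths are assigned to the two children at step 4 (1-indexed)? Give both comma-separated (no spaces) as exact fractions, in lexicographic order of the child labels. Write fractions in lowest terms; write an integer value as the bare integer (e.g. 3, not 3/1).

iteration 1: select F,O (d=2); attach at lengths (1, 1); label the merged cluster FO
  updated: d(FO,G)=33/2, d(FO,P)=12, d(FO,U)=12, d(FO,V)=19/2, d(FO,Y)=17
iteration 2: select U,V (d=3); attach at lengths (3/2, 3/2); label the merged cluster UV
  updated: d(FO,UV)=43/4, d(G,UV)=15/2, d(P,UV)=8, d(UV,Y)=19/2
iteration 3: select G,UV (d=15/2); attach at lengths (15/4, 9/4); label the merged cluster GUV
  updated: d(FO,GUV)=38/3, d(GUV,P)=11, d(GUV,Y)=12
iteration 4: select P,Y (d=10); attach at lengths (5, 5); label the merged cluster PY
  updated: d(FO,PY)=29/2, d(GUV,PY)=23/2
iteration 5: select GUV,PY (d=23/2); attach at lengths (2, 3/4); label the merged cluster GPUVY
  updated: d(FO,GPUVY)=67/5
iteration 6: select FO,GPUVY (d=67/5); attach at lengths (57/10, 19/20); label the merged cluster FGOPUVY
final tree: ((F:1,O:1):57/10,((G:15/4,(U:3/2,V:3/2):9/4):2,(P:5,Y:5):3/4):19/20)
total length: 152/5

5,5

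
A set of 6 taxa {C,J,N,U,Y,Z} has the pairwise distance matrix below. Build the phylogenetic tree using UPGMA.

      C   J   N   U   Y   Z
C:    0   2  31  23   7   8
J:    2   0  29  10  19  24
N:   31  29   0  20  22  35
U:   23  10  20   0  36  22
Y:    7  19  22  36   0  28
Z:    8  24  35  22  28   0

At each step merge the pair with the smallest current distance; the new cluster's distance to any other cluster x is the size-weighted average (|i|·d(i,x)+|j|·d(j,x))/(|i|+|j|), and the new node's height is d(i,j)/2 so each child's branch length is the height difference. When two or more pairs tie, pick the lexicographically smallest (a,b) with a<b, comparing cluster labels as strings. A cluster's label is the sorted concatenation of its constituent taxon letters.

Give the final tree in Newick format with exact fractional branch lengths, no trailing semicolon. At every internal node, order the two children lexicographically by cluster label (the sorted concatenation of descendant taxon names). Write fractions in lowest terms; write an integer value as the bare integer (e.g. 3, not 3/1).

step 1: merge (C,J) at d=2; branch lengths C→1, J→1; new cluster CJ
  updated: d(CJ,N)=30, d(CJ,U)=33/2, d(CJ,Y)=13, d(CJ,Z)=16
step 2: merge (CJ,Y) at d=13; branch lengths CJ→11/2, Y→13/2; new cluster CJY
  updated: d(CJY,N)=82/3, d(CJY,U)=23, d(CJY,Z)=20
step 3: merge (CJY,Z) at d=20; branch lengths CJY→7/2, Z→10; new cluster CJYZ
  updated: d(CJYZ,N)=117/4, d(CJYZ,U)=91/4
step 4: merge (N,U) at d=20; branch lengths N→10, U→10; new cluster NU
  updated: d(CJYZ,NU)=26
step 5: merge (CJYZ,NU) at d=26; branch lengths CJYZ→3, NU→3; new cluster CJNUYZ
final tree: ((((C:1,J:1):11/2,Y:13/2):7/2,Z:10):3,(N:10,U:10):3)
total length: 107/2

((((C:1,J:1):11/2,Y:13/2):7/2,Z:10):3,(N:10,U:10):3)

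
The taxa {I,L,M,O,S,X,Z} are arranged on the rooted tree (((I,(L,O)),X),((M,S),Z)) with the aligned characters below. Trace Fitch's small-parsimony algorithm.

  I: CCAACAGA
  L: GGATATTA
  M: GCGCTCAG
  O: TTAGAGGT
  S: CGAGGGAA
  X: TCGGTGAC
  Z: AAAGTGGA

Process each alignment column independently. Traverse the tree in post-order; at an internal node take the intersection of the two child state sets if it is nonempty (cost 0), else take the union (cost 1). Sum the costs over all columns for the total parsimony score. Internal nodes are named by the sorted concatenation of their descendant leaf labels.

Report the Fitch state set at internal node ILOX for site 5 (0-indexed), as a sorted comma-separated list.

LO@0: {G} ∪ {T} = {G,T} (union, +1)
ILO@0: {C} ∪ {G,T} = {C,G,T} (union, +1)
ILOX@0: {C,G,T} ∩ {T} = {T} (intersection, +0)
MS@0: {G} ∪ {C} = {C,G} (union, +1)
MSZ@0: {C,G} ∪ {A} = {A,C,G} (union, +1)
ILMOSXZ@0: {T} ∪ {A,C,G} = {A,C,G,T} (union, +1)
LO@1: {G} ∪ {T} = {G,T} (union, +1)
ILO@1: {C} ∪ {G,T} = {C,G,T} (union, +1)
ILOX@1: {C,G,T} ∩ {C} = {C} (intersection, +0)
MS@1: {C} ∪ {G} = {C,G} (union, +1)
MSZ@1: {C,G} ∪ {A} = {A,C,G} (union, +1)
ILMOSXZ@1: {C} ∩ {A,C,G} = {C} (intersection, +0)
LO@2: {A} ∩ {A} = {A} (intersection, +0)
ILO@2: {A} ∩ {A} = {A} (intersection, +0)
ILOX@2: {A} ∪ {G} = {A,G} (union, +1)
MS@2: {G} ∪ {A} = {A,G} (union, +1)
MSZ@2: {A,G} ∩ {A} = {A} (intersection, +0)
ILMOSXZ@2: {A,G} ∩ {A} = {A} (intersection, +0)
LO@3: {T} ∪ {G} = {G,T} (union, +1)
ILO@3: {A} ∪ {G,T} = {A,G,T} (union, +1)
ILOX@3: {A,G,T} ∩ {G} = {G} (intersection, +0)
MS@3: {C} ∪ {G} = {C,G} (union, +1)
MSZ@3: {C,G} ∩ {G} = {G} (intersection, +0)
ILMOSXZ@3: {G} ∩ {G} = {G} (intersection, +0)
LO@4: {A} ∩ {A} = {A} (intersection, +0)
ILO@4: {C} ∪ {A} = {A,C} (union, +1)
ILOX@4: {A,C} ∪ {T} = {A,C,T} (union, +1)
MS@4: {T} ∪ {G} = {G,T} (union, +1)
MSZ@4: {G,T} ∩ {T} = {T} (intersection, +0)
ILMOSXZ@4: {A,C,T} ∩ {T} = {T} (intersection, +0)
LO@5: {T} ∪ {G} = {G,T} (union, +1)
ILO@5: {A} ∪ {G,T} = {A,G,T} (union, +1)
ILOX@5: {A,G,T} ∩ {G} = {G} (intersection, +0)
MS@5: {C} ∪ {G} = {C,G} (union, +1)
MSZ@5: {C,G} ∩ {G} = {G} (intersection, +0)
ILMOSXZ@5: {G} ∩ {G} = {G} (intersection, +0)
LO@6: {T} ∪ {G} = {G,T} (union, +1)
ILO@6: {G} ∩ {G,T} = {G} (intersection, +0)
ILOX@6: {G} ∪ {A} = {A,G} (union, +1)
MS@6: {A} ∩ {A} = {A} (intersection, +0)
MSZ@6: {A} ∪ {G} = {A,G} (union, +1)
ILMOSXZ@6: {A,G} ∩ {A,G} = {A,G} (intersection, +0)
LO@7: {A} ∪ {T} = {A,T} (union, +1)
ILO@7: {A} ∩ {A,T} = {A} (intersection, +0)
ILOX@7: {A} ∪ {C} = {A,C} (union, +1)
MS@7: {G} ∪ {A} = {A,G} (union, +1)
MSZ@7: {A,G} ∩ {A} = {A} (intersection, +0)
ILMOSXZ@7: {A,C} ∩ {A} = {A} (intersection, +0)
per-site changes: [5, 4, 2, 3, 3, 3, 3, 3]; total = 26

G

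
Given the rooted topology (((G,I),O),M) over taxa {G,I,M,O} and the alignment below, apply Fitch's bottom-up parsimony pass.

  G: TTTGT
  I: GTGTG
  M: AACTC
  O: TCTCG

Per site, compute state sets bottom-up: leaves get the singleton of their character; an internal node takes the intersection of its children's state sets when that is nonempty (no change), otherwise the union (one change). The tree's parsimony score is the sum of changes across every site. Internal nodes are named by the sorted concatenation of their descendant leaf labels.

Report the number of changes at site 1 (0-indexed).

2

GI@0: {T} ∪ {G} = {G,T} (union, +1)
GIO@0: {G,T} ∩ {T} = {T} (intersection, +0)
GIMO@0: {T} ∪ {A} = {A,T} (union, +1)
GI@1: {T} ∩ {T} = {T} (intersection, +0)
GIO@1: {T} ∪ {C} = {C,T} (union, +1)
GIMO@1: {C,T} ∪ {A} = {A,C,T} (union, +1)
GI@2: {T} ∪ {G} = {G,T} (union, +1)
GIO@2: {G,T} ∩ {T} = {T} (intersection, +0)
GIMO@2: {T} ∪ {C} = {C,T} (union, +1)
GI@3: {G} ∪ {T} = {G,T} (union, +1)
GIO@3: {G,T} ∪ {C} = {C,G,T} (union, +1)
GIMO@3: {C,G,T} ∩ {T} = {T} (intersection, +0)
GI@4: {T} ∪ {G} = {G,T} (union, +1)
GIO@4: {G,T} ∩ {G} = {G} (intersection, +0)
GIMO@4: {G} ∪ {C} = {C,G} (union, +1)
per-site changes: [2, 2, 2, 2, 2]; total = 10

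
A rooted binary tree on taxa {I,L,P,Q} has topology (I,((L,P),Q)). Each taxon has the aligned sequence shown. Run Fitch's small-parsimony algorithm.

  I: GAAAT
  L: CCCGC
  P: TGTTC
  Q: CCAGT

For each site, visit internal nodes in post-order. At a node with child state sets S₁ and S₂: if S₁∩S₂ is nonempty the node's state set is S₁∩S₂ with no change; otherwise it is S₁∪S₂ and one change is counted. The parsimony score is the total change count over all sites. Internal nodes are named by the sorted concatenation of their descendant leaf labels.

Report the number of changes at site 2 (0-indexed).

2

[col 0] LP: children L:{C}, P:{T} ∪→ {C,T}; cost 1
[col 0] LPQ: children LP:{C,T}, Q:{C} ∩→ {C}; cost 0
[col 0] ILPQ: children I:{G}, LPQ:{C} ∪→ {C,G}; cost 1
[col 1] LP: children L:{C}, P:{G} ∪→ {C,G}; cost 1
[col 1] LPQ: children LP:{C,G}, Q:{C} ∩→ {C}; cost 0
[col 1] ILPQ: children I:{A}, LPQ:{C} ∪→ {A,C}; cost 1
[col 2] LP: children L:{C}, P:{T} ∪→ {C,T}; cost 1
[col 2] LPQ: children LP:{C,T}, Q:{A} ∪→ {A,C,T}; cost 1
[col 2] ILPQ: children I:{A}, LPQ:{A,C,T} ∩→ {A}; cost 0
[col 3] LP: children L:{G}, P:{T} ∪→ {G,T}; cost 1
[col 3] LPQ: children LP:{G,T}, Q:{G} ∩→ {G}; cost 0
[col 3] ILPQ: children I:{A}, LPQ:{G} ∪→ {A,G}; cost 1
[col 4] LP: children L:{C}, P:{C} ∩→ {C}; cost 0
[col 4] LPQ: children LP:{C}, Q:{T} ∪→ {C,T}; cost 1
[col 4] ILPQ: children I:{T}, LPQ:{C,T} ∩→ {T}; cost 0
per-site changes: [2, 2, 2, 2, 1]; total = 9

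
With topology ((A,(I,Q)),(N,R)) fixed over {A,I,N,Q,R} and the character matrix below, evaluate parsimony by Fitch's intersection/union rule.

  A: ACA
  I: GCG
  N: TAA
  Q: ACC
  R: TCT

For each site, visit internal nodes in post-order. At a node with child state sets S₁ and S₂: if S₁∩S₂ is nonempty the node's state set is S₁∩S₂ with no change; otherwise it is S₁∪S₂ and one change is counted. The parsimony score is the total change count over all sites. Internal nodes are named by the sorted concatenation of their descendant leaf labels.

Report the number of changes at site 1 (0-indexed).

IQ@0: {G} ∪ {A} = {A,G} (union, +1)
AIQ@0: {A} ∩ {A,G} = {A} (intersection, +0)
NR@0: {T} ∩ {T} = {T} (intersection, +0)
AINQR@0: {A} ∪ {T} = {A,T} (union, +1)
IQ@1: {C} ∩ {C} = {C} (intersection, +0)
AIQ@1: {C} ∩ {C} = {C} (intersection, +0)
NR@1: {A} ∪ {C} = {A,C} (union, +1)
AINQR@1: {C} ∩ {A,C} = {C} (intersection, +0)
IQ@2: {G} ∪ {C} = {C,G} (union, +1)
AIQ@2: {A} ∪ {C,G} = {A,C,G} (union, +1)
NR@2: {A} ∪ {T} = {A,T} (union, +1)
AINQR@2: {A,C,G} ∩ {A,T} = {A} (intersection, +0)
per-site changes: [2, 1, 3]; total = 6

1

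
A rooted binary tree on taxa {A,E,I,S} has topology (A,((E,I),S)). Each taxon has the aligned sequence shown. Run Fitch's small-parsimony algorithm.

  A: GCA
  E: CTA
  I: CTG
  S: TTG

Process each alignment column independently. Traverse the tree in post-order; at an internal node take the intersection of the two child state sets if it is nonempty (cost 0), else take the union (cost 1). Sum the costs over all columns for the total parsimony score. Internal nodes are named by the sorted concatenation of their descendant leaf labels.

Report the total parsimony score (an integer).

5

EI@0: {C} ∩ {C} = {C} (intersection, +0)
EIS@0: {C} ∪ {T} = {C,T} (union, +1)
AEIS@0: {G} ∪ {C,T} = {C,G,T} (union, +1)
EI@1: {T} ∩ {T} = {T} (intersection, +0)
EIS@1: {T} ∩ {T} = {T} (intersection, +0)
AEIS@1: {C} ∪ {T} = {C,T} (union, +1)
EI@2: {A} ∪ {G} = {A,G} (union, +1)
EIS@2: {A,G} ∩ {G} = {G} (intersection, +0)
AEIS@2: {A} ∪ {G} = {A,G} (union, +1)
per-site changes: [2, 1, 2]; total = 5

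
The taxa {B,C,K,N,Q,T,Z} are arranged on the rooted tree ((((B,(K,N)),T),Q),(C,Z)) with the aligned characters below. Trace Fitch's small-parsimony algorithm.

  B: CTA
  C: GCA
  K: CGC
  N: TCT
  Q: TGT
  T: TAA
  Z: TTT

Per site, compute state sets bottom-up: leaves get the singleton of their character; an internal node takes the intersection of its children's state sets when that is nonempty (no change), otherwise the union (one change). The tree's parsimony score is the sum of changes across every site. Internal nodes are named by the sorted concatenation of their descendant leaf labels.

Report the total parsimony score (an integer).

12

site 0, node KN: K={C} ∪ N={T} → {C,T} (+1)
site 0, node BKN: B={C} ∩ KN={C,T} → {C} (+0)
site 0, node BKNT: BKN={C} ∪ T={T} → {C,T} (+1)
site 0, node BKNQT: BKNT={C,T} ∩ Q={T} → {T} (+0)
site 0, node CZ: C={G} ∪ Z={T} → {G,T} (+1)
site 0, node BCKNQTZ: BKNQT={T} ∩ CZ={G,T} → {T} (+0)
site 1, node KN: K={G} ∪ N={C} → {C,G} (+1)
site 1, node BKN: B={T} ∪ KN={C,G} → {C,G,T} (+1)
site 1, node BKNT: BKN={C,G,T} ∪ T={A} → {A,C,G,T} (+1)
site 1, node BKNQT: BKNT={A,C,G,T} ∩ Q={G} → {G} (+0)
site 1, node CZ: C={C} ∪ Z={T} → {C,T} (+1)
site 1, node BCKNQTZ: BKNQT={G} ∪ CZ={C,T} → {C,G,T} (+1)
site 2, node KN: K={C} ∪ N={T} → {C,T} (+1)
site 2, node BKN: B={A} ∪ KN={C,T} → {A,C,T} (+1)
site 2, node BKNT: BKN={A,C,T} ∩ T={A} → {A} (+0)
site 2, node BKNQT: BKNT={A} ∪ Q={T} → {A,T} (+1)
site 2, node CZ: C={A} ∪ Z={T} → {A,T} (+1)
site 2, node BCKNQTZ: BKNQT={A,T} ∩ CZ={A,T} → {A,T} (+0)
per-site changes: [3, 5, 4]; total = 12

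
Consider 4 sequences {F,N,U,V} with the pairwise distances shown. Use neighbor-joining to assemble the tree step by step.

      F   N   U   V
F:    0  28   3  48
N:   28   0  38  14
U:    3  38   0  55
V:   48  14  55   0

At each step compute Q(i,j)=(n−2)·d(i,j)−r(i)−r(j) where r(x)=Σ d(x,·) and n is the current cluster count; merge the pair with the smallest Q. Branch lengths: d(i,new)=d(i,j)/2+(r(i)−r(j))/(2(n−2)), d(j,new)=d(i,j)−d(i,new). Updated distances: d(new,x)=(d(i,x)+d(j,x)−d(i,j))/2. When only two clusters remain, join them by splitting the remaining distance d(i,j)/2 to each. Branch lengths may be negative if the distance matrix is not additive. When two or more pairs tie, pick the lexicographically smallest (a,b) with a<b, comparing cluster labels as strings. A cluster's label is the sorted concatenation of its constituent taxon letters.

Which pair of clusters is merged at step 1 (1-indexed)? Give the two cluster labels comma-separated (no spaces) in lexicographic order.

F,U

iteration 1: select F,U (d=3, Q=-169); attach at lengths (-11/4, 23/4); label the merged cluster FU
  updated: d(FU,N)=63/2, d(FU,V)=50
iteration 2: select FU,N (d=63/2, Q=-191/2); attach at lengths (135/4, -9/4); label the merged cluster FNU
  updated: d(FNU,V)=65/4
iteration 3: select FNU,V (d=65/4); attach at lengths (65/8, 65/8); label the merged cluster FNUV
final tree: (((F:-11/4,U:23/4):135/4,N:-9/4):65/8,V:65/8)
total length: 203/4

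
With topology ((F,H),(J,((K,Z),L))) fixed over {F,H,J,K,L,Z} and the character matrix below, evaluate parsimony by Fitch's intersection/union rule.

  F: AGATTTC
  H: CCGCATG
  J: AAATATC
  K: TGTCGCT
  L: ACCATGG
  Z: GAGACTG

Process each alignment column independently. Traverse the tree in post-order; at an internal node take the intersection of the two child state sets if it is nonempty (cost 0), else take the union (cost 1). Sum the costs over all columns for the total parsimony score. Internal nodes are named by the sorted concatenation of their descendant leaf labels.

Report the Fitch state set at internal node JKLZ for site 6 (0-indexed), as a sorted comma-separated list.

[col 0] FH: children F:{A}, H:{C} ∪→ {A,C}; cost 1
[col 0] KZ: children K:{T}, Z:{G} ∪→ {G,T}; cost 1
[col 0] KLZ: children KZ:{G,T}, L:{A} ∪→ {A,G,T}; cost 1
[col 0] JKLZ: children J:{A}, KLZ:{A,G,T} ∩→ {A}; cost 0
[col 0] FHJKLZ: children FH:{A,C}, JKLZ:{A} ∩→ {A}; cost 0
[col 1] FH: children F:{G}, H:{C} ∪→ {C,G}; cost 1
[col 1] KZ: children K:{G}, Z:{A} ∪→ {A,G}; cost 1
[col 1] KLZ: children KZ:{A,G}, L:{C} ∪→ {A,C,G}; cost 1
[col 1] JKLZ: children J:{A}, KLZ:{A,C,G} ∩→ {A}; cost 0
[col 1] FHJKLZ: children FH:{C,G}, JKLZ:{A} ∪→ {A,C,G}; cost 1
[col 2] FH: children F:{A}, H:{G} ∪→ {A,G}; cost 1
[col 2] KZ: children K:{T}, Z:{G} ∪→ {G,T}; cost 1
[col 2] KLZ: children KZ:{G,T}, L:{C} ∪→ {C,G,T}; cost 1
[col 2] JKLZ: children J:{A}, KLZ:{C,G,T} ∪→ {A,C,G,T}; cost 1
[col 2] FHJKLZ: children FH:{A,G}, JKLZ:{A,C,G,T} ∩→ {A,G}; cost 0
[col 3] FH: children F:{T}, H:{C} ∪→ {C,T}; cost 1
[col 3] KZ: children K:{C}, Z:{A} ∪→ {A,C}; cost 1
[col 3] KLZ: children KZ:{A,C}, L:{A} ∩→ {A}; cost 0
[col 3] JKLZ: children J:{T}, KLZ:{A} ∪→ {A,T}; cost 1
[col 3] FHJKLZ: children FH:{C,T}, JKLZ:{A,T} ∩→ {T}; cost 0
[col 4] FH: children F:{T}, H:{A} ∪→ {A,T}; cost 1
[col 4] KZ: children K:{G}, Z:{C} ∪→ {C,G}; cost 1
[col 4] KLZ: children KZ:{C,G}, L:{T} ∪→ {C,G,T}; cost 1
[col 4] JKLZ: children J:{A}, KLZ:{C,G,T} ∪→ {A,C,G,T}; cost 1
[col 4] FHJKLZ: children FH:{A,T}, JKLZ:{A,C,G,T} ∩→ {A,T}; cost 0
[col 5] FH: children F:{T}, H:{T} ∩→ {T}; cost 0
[col 5] KZ: children K:{C}, Z:{T} ∪→ {C,T}; cost 1
[col 5] KLZ: children KZ:{C,T}, L:{G} ∪→ {C,G,T}; cost 1
[col 5] JKLZ: children J:{T}, KLZ:{C,G,T} ∩→ {T}; cost 0
[col 5] FHJKLZ: children FH:{T}, JKLZ:{T} ∩→ {T}; cost 0
[col 6] FH: children F:{C}, H:{G} ∪→ {C,G}; cost 1
[col 6] KZ: children K:{T}, Z:{G} ∪→ {G,T}; cost 1
[col 6] KLZ: children KZ:{G,T}, L:{G} ∩→ {G}; cost 0
[col 6] JKLZ: children J:{C}, KLZ:{G} ∪→ {C,G}; cost 1
[col 6] FHJKLZ: children FH:{C,G}, JKLZ:{C,G} ∩→ {C,G}; cost 0
per-site changes: [3, 4, 4, 3, 4, 2, 3]; total = 23

C,G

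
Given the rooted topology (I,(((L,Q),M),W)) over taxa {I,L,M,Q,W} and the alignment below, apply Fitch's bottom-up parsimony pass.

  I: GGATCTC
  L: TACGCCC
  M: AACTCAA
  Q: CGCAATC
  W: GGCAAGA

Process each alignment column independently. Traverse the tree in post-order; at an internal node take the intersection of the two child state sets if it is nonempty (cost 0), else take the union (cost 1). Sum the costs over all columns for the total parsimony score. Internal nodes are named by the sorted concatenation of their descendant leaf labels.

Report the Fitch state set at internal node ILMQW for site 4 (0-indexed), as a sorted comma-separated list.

C

[col 0] LQ: children L:{T}, Q:{C} ∪→ {C,T}; cost 1
[col 0] LMQ: children LQ:{C,T}, M:{A} ∪→ {A,C,T}; cost 1
[col 0] LMQW: children LMQ:{A,C,T}, W:{G} ∪→ {A,C,G,T}; cost 1
[col 0] ILMQW: children I:{G}, LMQW:{A,C,G,T} ∩→ {G}; cost 0
[col 1] LQ: children L:{A}, Q:{G} ∪→ {A,G}; cost 1
[col 1] LMQ: children LQ:{A,G}, M:{A} ∩→ {A}; cost 0
[col 1] LMQW: children LMQ:{A}, W:{G} ∪→ {A,G}; cost 1
[col 1] ILMQW: children I:{G}, LMQW:{A,G} ∩→ {G}; cost 0
[col 2] LQ: children L:{C}, Q:{C} ∩→ {C}; cost 0
[col 2] LMQ: children LQ:{C}, M:{C} ∩→ {C}; cost 0
[col 2] LMQW: children LMQ:{C}, W:{C} ∩→ {C}; cost 0
[col 2] ILMQW: children I:{A}, LMQW:{C} ∪→ {A,C}; cost 1
[col 3] LQ: children L:{G}, Q:{A} ∪→ {A,G}; cost 1
[col 3] LMQ: children LQ:{A,G}, M:{T} ∪→ {A,G,T}; cost 1
[col 3] LMQW: children LMQ:{A,G,T}, W:{A} ∩→ {A}; cost 0
[col 3] ILMQW: children I:{T}, LMQW:{A} ∪→ {A,T}; cost 1
[col 4] LQ: children L:{C}, Q:{A} ∪→ {A,C}; cost 1
[col 4] LMQ: children LQ:{A,C}, M:{C} ∩→ {C}; cost 0
[col 4] LMQW: children LMQ:{C}, W:{A} ∪→ {A,C}; cost 1
[col 4] ILMQW: children I:{C}, LMQW:{A,C} ∩→ {C}; cost 0
[col 5] LQ: children L:{C}, Q:{T} ∪→ {C,T}; cost 1
[col 5] LMQ: children LQ:{C,T}, M:{A} ∪→ {A,C,T}; cost 1
[col 5] LMQW: children LMQ:{A,C,T}, W:{G} ∪→ {A,C,G,T}; cost 1
[col 5] ILMQW: children I:{T}, LMQW:{A,C,G,T} ∩→ {T}; cost 0
[col 6] LQ: children L:{C}, Q:{C} ∩→ {C}; cost 0
[col 6] LMQ: children LQ:{C}, M:{A} ∪→ {A,C}; cost 1
[col 6] LMQW: children LMQ:{A,C}, W:{A} ∩→ {A}; cost 0
[col 6] ILMQW: children I:{C}, LMQW:{A} ∪→ {A,C}; cost 1
per-site changes: [3, 2, 1, 3, 2, 3, 2]; total = 16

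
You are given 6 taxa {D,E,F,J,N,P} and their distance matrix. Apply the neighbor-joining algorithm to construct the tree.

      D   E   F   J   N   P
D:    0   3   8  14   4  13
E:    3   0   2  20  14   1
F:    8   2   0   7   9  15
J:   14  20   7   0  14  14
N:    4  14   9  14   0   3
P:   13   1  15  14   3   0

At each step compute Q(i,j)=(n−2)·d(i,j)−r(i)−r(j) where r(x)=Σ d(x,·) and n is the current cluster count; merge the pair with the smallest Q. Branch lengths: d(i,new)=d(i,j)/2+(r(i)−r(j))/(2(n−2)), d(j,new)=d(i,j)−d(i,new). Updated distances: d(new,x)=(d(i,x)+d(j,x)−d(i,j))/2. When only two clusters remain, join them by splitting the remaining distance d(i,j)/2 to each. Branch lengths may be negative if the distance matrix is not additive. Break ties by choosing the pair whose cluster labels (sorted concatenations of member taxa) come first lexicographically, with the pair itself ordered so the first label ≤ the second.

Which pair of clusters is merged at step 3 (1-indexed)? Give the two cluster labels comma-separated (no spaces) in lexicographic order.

1. join E+P (d=1, Q=-82) ⇒ EP; edges |E|=-1/4, |P|=5/4
  updated: d(D,EP)=15/2, d(EP,F)=8, d(EP,J)=33/2, d(EP,N)=8
2. join F+J (d=7, Q=-125/2) ⇒ FJ; edges |F|=1/4, |J|=27/4
  updated: d(D,FJ)=15/2, d(EP,FJ)=35/4, d(FJ,N)=8
3. join D+N (d=4, Q=-31) ⇒ DN; edges |D|=7/4, |N|=9/4
  updated: d(DN,EP)=23/4, d(DN,FJ)=23/4
4. join DN+EP (d=23/4, Q=-81/4) ⇒ DENP; edges |DN|=11/8, |EP|=35/8
  updated: d(DENP,FJ)=35/8
5. join DENP+FJ (d=35/8) ⇒ DEFJNP; edges |DENP|=35/16, |FJ|=35/16
final tree: (((D:7/4,N:9/4):11/8,(E:-1/4,P:5/4):35/8):35/16,(F:1/4,J:27/4):35/16)
total length: 177/8

D,N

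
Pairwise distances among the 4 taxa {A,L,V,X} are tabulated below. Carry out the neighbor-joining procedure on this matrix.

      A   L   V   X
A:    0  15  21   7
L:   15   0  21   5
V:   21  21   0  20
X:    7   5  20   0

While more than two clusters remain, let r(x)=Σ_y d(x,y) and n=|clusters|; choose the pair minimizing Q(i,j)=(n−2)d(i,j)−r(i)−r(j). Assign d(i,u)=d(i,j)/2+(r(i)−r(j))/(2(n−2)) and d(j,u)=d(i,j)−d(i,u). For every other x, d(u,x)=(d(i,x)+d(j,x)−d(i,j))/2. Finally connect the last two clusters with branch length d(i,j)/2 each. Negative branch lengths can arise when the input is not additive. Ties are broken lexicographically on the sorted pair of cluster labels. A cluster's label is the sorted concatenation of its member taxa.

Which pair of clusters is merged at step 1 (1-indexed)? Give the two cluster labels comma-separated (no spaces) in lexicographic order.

1. join A+V (d=21, Q=-63) ⇒ AV; edges |A|=23/4, |V|=61/4
  updated: d(AV,L)=15/2, d(AV,X)=3
2. join AV+L (d=15/2, Q=-31/2) ⇒ ALV; edges |AV|=11/4, |L|=19/4
  updated: d(ALV,X)=1/4
3. join ALV+X (d=1/4) ⇒ ALVX; edges |ALV|=1/8, |X|=1/8
final tree: (((A:23/4,V:61/4):11/4,L:19/4):1/8,X:1/8)
total length: 115/4

A,V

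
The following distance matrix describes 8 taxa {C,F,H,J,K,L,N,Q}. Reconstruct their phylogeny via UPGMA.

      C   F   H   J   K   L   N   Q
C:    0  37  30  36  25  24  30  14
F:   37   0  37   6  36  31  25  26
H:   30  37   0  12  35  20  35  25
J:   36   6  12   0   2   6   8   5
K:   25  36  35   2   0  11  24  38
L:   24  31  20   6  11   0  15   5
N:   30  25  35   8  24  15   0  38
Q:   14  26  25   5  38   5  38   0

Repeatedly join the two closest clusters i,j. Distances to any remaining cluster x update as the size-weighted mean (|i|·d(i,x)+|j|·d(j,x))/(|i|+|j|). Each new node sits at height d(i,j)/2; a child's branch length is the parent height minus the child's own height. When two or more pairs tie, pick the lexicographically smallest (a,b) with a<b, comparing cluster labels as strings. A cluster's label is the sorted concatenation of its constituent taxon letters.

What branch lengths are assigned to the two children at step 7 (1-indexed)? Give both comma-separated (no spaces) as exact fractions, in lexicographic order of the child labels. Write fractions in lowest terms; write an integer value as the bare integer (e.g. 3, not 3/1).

14,1/3

1. join J+K (d=2) ⇒ JK; edges |J|=1, |K|=1
  updated: d(C,JK)=61/2, d(F,JK)=21, d(H,JK)=47/2, d(JK,L)=17/2, d(JK,N)=16, d(JK,Q)=43/2
2. join L+Q (d=5) ⇒ LQ; edges |L|=5/2, |Q|=5/2
  updated: d(C,LQ)=19, d(F,LQ)=57/2, d(H,LQ)=45/2, d(JK,LQ)=15, d(LQ,N)=53/2
3. join JK+LQ (d=15) ⇒ JKLQ; edges |JK|=13/2, |LQ|=5
  updated: d(C,JKLQ)=99/4, d(F,JKLQ)=99/4, d(H,JKLQ)=23, d(JKLQ,N)=85/4
4. join JKLQ+N (d=85/4) ⇒ JKLNQ; edges |JKLQ|=25/8, |N|=85/8
  updated: d(C,JKLNQ)=129/5, d(F,JKLNQ)=124/5, d(H,JKLNQ)=127/5
5. join F+JKLNQ (d=124/5) ⇒ FJKLNQ; edges |F|=62/5, |JKLNQ|=71/40
  updated: d(C,FJKLNQ)=83/3, d(FJKLNQ,H)=82/3
6. join FJKLNQ+H (d=82/3) ⇒ FHJKLNQ; edges |FJKLNQ|=19/15, |H|=41/3
  updated: d(C,FHJKLNQ)=28
7. join C+FHJKLNQ (d=28) ⇒ CFHJKLNQ; edges |C|=14, |FHJKLNQ|=1/3
final tree: (C:14,((F:62/5,(((J:1,K:1):13/2,(L:5/2,Q:5/2):5):25/8,N:85/8):71/40):19/15,H:41/3):1/3)
total length: 9083/120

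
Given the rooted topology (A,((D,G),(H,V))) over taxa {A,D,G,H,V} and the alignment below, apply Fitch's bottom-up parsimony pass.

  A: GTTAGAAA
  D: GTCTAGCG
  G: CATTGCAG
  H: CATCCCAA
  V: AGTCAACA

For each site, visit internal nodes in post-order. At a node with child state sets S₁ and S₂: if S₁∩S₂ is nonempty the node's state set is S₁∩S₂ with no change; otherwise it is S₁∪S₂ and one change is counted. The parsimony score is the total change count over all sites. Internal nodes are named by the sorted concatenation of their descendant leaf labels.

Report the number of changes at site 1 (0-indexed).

site 0, node DG: D={G} ∪ G={C} → {C,G} (+1)
site 0, node HV: H={C} ∪ V={A} → {A,C} (+1)
site 0, node DGHV: DG={C,G} ∩ HV={A,C} → {C} (+0)
site 0, node ADGHV: A={G} ∪ DGHV={C} → {C,G} (+1)
site 1, node DG: D={T} ∪ G={A} → {A,T} (+1)
site 1, node HV: H={A} ∪ V={G} → {A,G} (+1)
site 1, node DGHV: DG={A,T} ∩ HV={A,G} → {A} (+0)
site 1, node ADGHV: A={T} ∪ DGHV={A} → {A,T} (+1)
site 2, node DG: D={C} ∪ G={T} → {C,T} (+1)
site 2, node HV: H={T} ∩ V={T} → {T} (+0)
site 2, node DGHV: DG={C,T} ∩ HV={T} → {T} (+0)
site 2, node ADGHV: A={T} ∩ DGHV={T} → {T} (+0)
site 3, node DG: D={T} ∩ G={T} → {T} (+0)
site 3, node HV: H={C} ∩ V={C} → {C} (+0)
site 3, node DGHV: DG={T} ∪ HV={C} → {C,T} (+1)
site 3, node ADGHV: A={A} ∪ DGHV={C,T} → {A,C,T} (+1)
site 4, node DG: D={A} ∪ G={G} → {A,G} (+1)
site 4, node HV: H={C} ∪ V={A} → {A,C} (+1)
site 4, node DGHV: DG={A,G} ∩ HV={A,C} → {A} (+0)
site 4, node ADGHV: A={G} ∪ DGHV={A} → {A,G} (+1)
site 5, node DG: D={G} ∪ G={C} → {C,G} (+1)
site 5, node HV: H={C} ∪ V={A} → {A,C} (+1)
site 5, node DGHV: DG={C,G} ∩ HV={A,C} → {C} (+0)
site 5, node ADGHV: A={A} ∪ DGHV={C} → {A,C} (+1)
site 6, node DG: D={C} ∪ G={A} → {A,C} (+1)
site 6, node HV: H={A} ∪ V={C} → {A,C} (+1)
site 6, node DGHV: DG={A,C} ∩ HV={A,C} → {A,C} (+0)
site 6, node ADGHV: A={A} ∩ DGHV={A,C} → {A} (+0)
site 7, node DG: D={G} ∩ G={G} → {G} (+0)
site 7, node HV: H={A} ∩ V={A} → {A} (+0)
site 7, node DGHV: DG={G} ∪ HV={A} → {A,G} (+1)
site 7, node ADGHV: A={A} ∩ DGHV={A,G} → {A} (+0)
per-site changes: [3, 3, 1, 2, 3, 3, 2, 1]; total = 18

3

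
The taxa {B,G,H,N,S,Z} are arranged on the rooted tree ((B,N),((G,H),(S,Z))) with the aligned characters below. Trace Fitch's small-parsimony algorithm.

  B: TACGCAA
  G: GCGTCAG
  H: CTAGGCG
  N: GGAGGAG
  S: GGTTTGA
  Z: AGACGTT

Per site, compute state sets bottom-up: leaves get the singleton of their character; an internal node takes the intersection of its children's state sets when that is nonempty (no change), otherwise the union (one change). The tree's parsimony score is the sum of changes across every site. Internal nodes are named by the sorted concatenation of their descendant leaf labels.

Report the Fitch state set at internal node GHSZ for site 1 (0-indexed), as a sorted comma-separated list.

site 0, node BN: B={T} ∪ N={G} → {G,T} (+1)
site 0, node GH: G={G} ∪ H={C} → {C,G} (+1)
site 0, node SZ: S={G} ∪ Z={A} → {A,G} (+1)
site 0, node GHSZ: GH={C,G} ∩ SZ={A,G} → {G} (+0)
site 0, node BGHNSZ: BN={G,T} ∩ GHSZ={G} → {G} (+0)
site 1, node BN: B={A} ∪ N={G} → {A,G} (+1)
site 1, node GH: G={C} ∪ H={T} → {C,T} (+1)
site 1, node SZ: S={G} ∩ Z={G} → {G} (+0)
site 1, node GHSZ: GH={C,T} ∪ SZ={G} → {C,G,T} (+1)
site 1, node BGHNSZ: BN={A,G} ∩ GHSZ={C,G,T} → {G} (+0)
site 2, node BN: B={C} ∪ N={A} → {A,C} (+1)
site 2, node GH: G={G} ∪ H={A} → {A,G} (+1)
site 2, node SZ: S={T} ∪ Z={A} → {A,T} (+1)
site 2, node GHSZ: GH={A,G} ∩ SZ={A,T} → {A} (+0)
site 2, node BGHNSZ: BN={A,C} ∩ GHSZ={A} → {A} (+0)
site 3, node BN: B={G} ∩ N={G} → {G} (+0)
site 3, node GH: G={T} ∪ H={G} → {G,T} (+1)
site 3, node SZ: S={T} ∪ Z={C} → {C,T} (+1)
site 3, node GHSZ: GH={G,T} ∩ SZ={C,T} → {T} (+0)
site 3, node BGHNSZ: BN={G} ∪ GHSZ={T} → {G,T} (+1)
site 4, node BN: B={C} ∪ N={G} → {C,G} (+1)
site 4, node GH: G={C} ∪ H={G} → {C,G} (+1)
site 4, node SZ: S={T} ∪ Z={G} → {G,T} (+1)
site 4, node GHSZ: GH={C,G} ∩ SZ={G,T} → {G} (+0)
site 4, node BGHNSZ: BN={C,G} ∩ GHSZ={G} → {G} (+0)
site 5, node BN: B={A} ∩ N={A} → {A} (+0)
site 5, node GH: G={A} ∪ H={C} → {A,C} (+1)
site 5, node SZ: S={G} ∪ Z={T} → {G,T} (+1)
site 5, node GHSZ: GH={A,C} ∪ SZ={G,T} → {A,C,G,T} (+1)
site 5, node BGHNSZ: BN={A} ∩ GHSZ={A,C,G,T} → {A} (+0)
site 6, node BN: B={A} ∪ N={G} → {A,G} (+1)
site 6, node GH: G={G} ∩ H={G} → {G} (+0)
site 6, node SZ: S={A} ∪ Z={T} → {A,T} (+1)
site 6, node GHSZ: GH={G} ∪ SZ={A,T} → {A,G,T} (+1)
site 6, node BGHNSZ: BN={A,G} ∩ GHSZ={A,G,T} → {A,G} (+0)
per-site changes: [3, 3, 3, 3, 3, 3, 3]; total = 21

C,G,T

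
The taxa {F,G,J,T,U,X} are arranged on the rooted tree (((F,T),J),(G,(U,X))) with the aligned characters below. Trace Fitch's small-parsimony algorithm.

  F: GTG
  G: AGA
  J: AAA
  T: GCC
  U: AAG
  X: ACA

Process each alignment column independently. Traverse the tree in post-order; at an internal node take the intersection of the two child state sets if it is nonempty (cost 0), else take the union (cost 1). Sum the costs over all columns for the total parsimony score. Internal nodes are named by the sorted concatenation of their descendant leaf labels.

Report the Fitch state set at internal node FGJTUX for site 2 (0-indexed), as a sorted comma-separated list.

FT@0: {G} ∩ {G} = {G} (intersection, +0)
FJT@0: {G} ∪ {A} = {A,G} (union, +1)
UX@0: {A} ∩ {A} = {A} (intersection, +0)
GUX@0: {A} ∩ {A} = {A} (intersection, +0)
FGJTUX@0: {A,G} ∩ {A} = {A} (intersection, +0)
FT@1: {T} ∪ {C} = {C,T} (union, +1)
FJT@1: {C,T} ∪ {A} = {A,C,T} (union, +1)
UX@1: {A} ∪ {C} = {A,C} (union, +1)
GUX@1: {G} ∪ {A,C} = {A,C,G} (union, +1)
FGJTUX@1: {A,C,T} ∩ {A,C,G} = {A,C} (intersection, +0)
FT@2: {G} ∪ {C} = {C,G} (union, +1)
FJT@2: {C,G} ∪ {A} = {A,C,G} (union, +1)
UX@2: {G} ∪ {A} = {A,G} (union, +1)
GUX@2: {A} ∩ {A,G} = {A} (intersection, +0)
FGJTUX@2: {A,C,G} ∩ {A} = {A} (intersection, +0)
per-site changes: [1, 4, 3]; total = 8

A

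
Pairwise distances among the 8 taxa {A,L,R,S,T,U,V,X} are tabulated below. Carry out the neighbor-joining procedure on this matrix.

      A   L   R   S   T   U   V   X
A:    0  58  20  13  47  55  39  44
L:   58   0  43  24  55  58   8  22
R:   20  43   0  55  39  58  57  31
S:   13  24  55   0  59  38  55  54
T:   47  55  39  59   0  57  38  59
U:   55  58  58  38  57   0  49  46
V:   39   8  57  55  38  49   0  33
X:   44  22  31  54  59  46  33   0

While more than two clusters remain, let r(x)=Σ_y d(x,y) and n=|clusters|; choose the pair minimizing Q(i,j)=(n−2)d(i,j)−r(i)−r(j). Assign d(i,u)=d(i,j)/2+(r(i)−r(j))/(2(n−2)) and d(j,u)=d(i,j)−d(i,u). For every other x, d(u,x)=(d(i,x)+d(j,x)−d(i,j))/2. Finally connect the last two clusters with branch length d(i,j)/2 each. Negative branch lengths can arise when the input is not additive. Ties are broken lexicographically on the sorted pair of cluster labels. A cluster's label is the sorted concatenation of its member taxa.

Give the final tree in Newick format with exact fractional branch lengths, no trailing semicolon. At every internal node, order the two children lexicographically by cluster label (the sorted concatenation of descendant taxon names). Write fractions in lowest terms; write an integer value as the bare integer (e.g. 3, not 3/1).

1. join L+V (d=8, Q=-499) ⇒ LV; edges |L|=37/12, |V|=59/12
  updated: d(A,LV)=89/2, d(LV,R)=46, d(LV,S)=71/2, d(LV,T)=85/2, d(LV,U)=99/2, d(LV,X)=47/2
2. join A+S (d=13, Q=-413) ⇒ AS; edges |A|=17/5, |S|=48/5
  updated: d(AS,LV)=67/2, d(AS,R)=31, d(AS,T)=93/2, d(AS,U)=40, d(AS,X)=85/2
3. join LV+X (d=47/2, Q=-303) ⇒ LVX; edges |LV|=87/8, |X|=101/8
  updated: d(AS,LVX)=105/4, d(LVX,R)=107/4, d(LVX,T)=39, d(LVX,U)=36
4. join R+T (d=39, Q=-877/4) ⇒ RT; edges |R|=361/24, |T|=575/24
  updated: d(AS,RT)=77/4, d(LVX,RT)=107/8, d(RT,U)=38
5. join AS+U (d=40, Q=-239/2) ⇒ ASU; edges |AS|=103/8, |U|=217/8
  updated: d(ASU,LVX)=89/8, d(ASU,RT)=69/8
6. join ASU+LVX (d=89/8, Q=-265/8) ⇒ ALSUVX; edges |ASU|=51/16, |LVX|=127/16
  updated: d(ALSUVX,RT)=87/16
7. join ALSUVX+RT (d=87/16) ⇒ ALRSTUVX; edges |ALSUVX|=87/32, |RT|=87/32
final tree: ((((A:17/5,S:48/5):103/8,U:217/8):51/16,((L:37/12,V:59/12):87/8,X:101/8):127/16):87/32,(R:361/24,T:575/24):87/32)
total length: 2241/16

((((A:17/5,S:48/5):103/8,U:217/8):51/16,((L:37/12,V:59/12):87/8,X:101/8):127/16):87/32,(R:361/24,T:575/24):87/32)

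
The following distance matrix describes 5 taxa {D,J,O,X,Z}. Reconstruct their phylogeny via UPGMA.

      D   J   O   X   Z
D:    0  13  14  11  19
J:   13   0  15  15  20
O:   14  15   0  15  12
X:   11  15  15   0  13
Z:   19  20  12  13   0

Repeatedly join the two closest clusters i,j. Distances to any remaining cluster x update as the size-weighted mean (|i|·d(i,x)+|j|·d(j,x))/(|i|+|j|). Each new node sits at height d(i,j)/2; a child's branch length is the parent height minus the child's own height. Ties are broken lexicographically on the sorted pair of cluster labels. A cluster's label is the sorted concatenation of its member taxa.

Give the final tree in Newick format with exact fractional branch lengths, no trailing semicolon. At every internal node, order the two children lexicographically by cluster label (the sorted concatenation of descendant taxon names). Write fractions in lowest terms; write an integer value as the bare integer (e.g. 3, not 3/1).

(((D:11/2,X:11/2):3/2,J:7):1,(O:6,Z:6):2)

step 1: merge (D,X) at d=11; branch lengths D→11/2, X→11/2; new cluster DX
  updated: d(DX,J)=14, d(DX,O)=29/2, d(DX,Z)=16
step 2: merge (O,Z) at d=12; branch lengths O→6, Z→6; new cluster OZ
  updated: d(DX,OZ)=61/4, d(J,OZ)=35/2
step 3: merge (DX,J) at d=14; branch lengths DX→3/2, J→7; new cluster DJX
  updated: d(DJX,OZ)=16
step 4: merge (DJX,OZ) at d=16; branch lengths DJX→1, OZ→2; new cluster DJOXZ
final tree: (((D:11/2,X:11/2):3/2,J:7):1,(O:6,Z:6):2)
total length: 69/2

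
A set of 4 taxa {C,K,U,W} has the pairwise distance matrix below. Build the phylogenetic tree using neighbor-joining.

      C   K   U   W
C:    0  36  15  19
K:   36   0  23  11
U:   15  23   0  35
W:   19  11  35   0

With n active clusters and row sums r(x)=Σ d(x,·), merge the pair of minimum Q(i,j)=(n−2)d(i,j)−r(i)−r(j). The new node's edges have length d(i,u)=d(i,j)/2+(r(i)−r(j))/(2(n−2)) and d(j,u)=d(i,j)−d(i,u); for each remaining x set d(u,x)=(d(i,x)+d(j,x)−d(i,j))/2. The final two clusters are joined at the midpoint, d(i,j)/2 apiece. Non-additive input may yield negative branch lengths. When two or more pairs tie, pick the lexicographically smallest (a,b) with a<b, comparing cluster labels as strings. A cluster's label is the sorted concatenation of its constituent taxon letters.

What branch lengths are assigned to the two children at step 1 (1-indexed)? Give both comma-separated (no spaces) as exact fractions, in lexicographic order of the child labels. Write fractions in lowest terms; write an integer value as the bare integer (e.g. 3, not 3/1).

27/4,33/4

step 1: merge (C,U) at d=15, Q=-113; branch lengths C→27/4, U→33/4; new cluster CU
  updated: d(CU,K)=22, d(CU,W)=39/2
step 2: merge (CU,K) at d=22, Q=-105/2; branch lengths CU→61/4, K→27/4; new cluster CKU
  updated: d(CKU,W)=17/4
step 3: merge (CKU,W) at d=17/4; branch lengths CKU→17/8, W→17/8; new cluster CKUW
final tree: (((C:27/4,U:33/4):61/4,K:27/4):17/8,W:17/8)
total length: 165/4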